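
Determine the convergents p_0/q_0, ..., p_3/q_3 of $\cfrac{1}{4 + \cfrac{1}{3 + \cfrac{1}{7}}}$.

0/1, 1/4, 3/13, 22/95

Using the convergent recurrence p_i = a_i*p_{i-1} + p_{i-2}, q_i = a_i*q_{i-1} + q_{i-2} with p_{-2}=0, p_{-1}=1, q_{-2}=1, q_{-1}=0:
  i=0: a_0=0, p_0 = 0*1 + 0 = 0, q_0 = 0*0 + 1 = 1.
  i=1: a_1=4, p_1 = 4*0 + 1 = 1, q_1 = 4*1 + 0 = 4.
  i=2: a_2=3, p_2 = 3*1 + 0 = 3, q_2 = 3*4 + 1 = 13.
  i=3: a_3=7, p_3 = 7*3 + 1 = 22, q_3 = 7*13 + 4 = 95.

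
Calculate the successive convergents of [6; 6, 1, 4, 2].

6/1, 37/6, 43/7, 209/34, 461/75

Using the convergent recurrence p_i = a_i*p_{i-1} + p_{i-2}, q_i = a_i*q_{i-1} + q_{i-2} with p_{-2}=0, p_{-1}=1, q_{-2}=1, q_{-1}=0:
  i=0: a_0=6, p_0 = 6*1 + 0 = 6, q_0 = 6*0 + 1 = 1.
  i=1: a_1=6, p_1 = 6*6 + 1 = 37, q_1 = 6*1 + 0 = 6.
  i=2: a_2=1, p_2 = 1*37 + 6 = 43, q_2 = 1*6 + 1 = 7.
  i=3: a_3=4, p_3 = 4*43 + 37 = 209, q_3 = 4*7 + 6 = 34.
  i=4: a_4=2, p_4 = 2*209 + 43 = 461, q_4 = 2*34 + 7 = 75.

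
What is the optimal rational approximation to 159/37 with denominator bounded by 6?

Expand x = 159/37 as a continued fraction with the Euclidean algorithm:
  159 = 4*37 + 11, so a_0 = 4.
  37 = 3*11 + 4, so a_1 = 3.
  11 = 2*4 + 3, so a_2 = 2.
  4 = 1*3 + 1, so a_3 = 1.
  3 = 3*1 + 0, so a_4 = 3.
so x = [4; 3, 2, 1, 3].
Convergents (p_i = a_i*p_{i-1} + p_{i-2}, q_i = a_i*q_{i-1} + q_{i-2} with p_{-2}=0, p_{-1}=1, q_{-2}=1, q_{-1}=0), until the denominator exceeds 6:
  i=0: a_0=4, p_0 = 4*1 + 0 = 4, q_0 = 4*0 + 1 = 1.
  i=1: a_1=3, p_1 = 3*4 + 1 = 13, q_1 = 3*1 + 0 = 3.
  i=2: a_2=2, p_2 = 2*13 + 4 = 30, q_2 = 2*3 + 1 = 7.
q_2 = 7 > 6, so the last convergent with denominator <= 6 is p_1/q_1 = 13/3.
The closest fraction with denominator <= 6 is either p_1/q_1 or the intermediate fraction (k*p_1 + p_0)/(k*q_1 + q_0) with the largest k >= 1 whose denominator stays <= 6; these approach x as k grows, and every other convergent or intermediate fraction in range is farther away.
Largest k: floor((6 - q_0)/q_1) = floor((6 - 1)/3) = 1.
That gives (1*13 + 4)/(1*3 + 1) = 17/4.
Compare the errors: |x - 13/3| = |159*3 - 13*37|/(37*3) = 4/111, and |x - 17/4| = |159*4 - 17*37|/(37*4) = 7/148.
Cross-multiplying, 4*148 = 592 < 777 = 7*111, so 4/111 is smaller: the convergent 13/3 is closer to x than 17/4.

13/3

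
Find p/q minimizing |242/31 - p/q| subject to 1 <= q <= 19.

125/16

Expand x = 242/31 as a continued fraction with the Euclidean algorithm:
  242 = 7*31 + 25, so a_0 = 7.
  31 = 1*25 + 6, so a_1 = 1.
  25 = 4*6 + 1, so a_2 = 4.
  6 = 6*1 + 0, so a_3 = 6.
so x = [7; 1, 4, 6].
Convergents (p_i = a_i*p_{i-1} + p_{i-2}, q_i = a_i*q_{i-1} + q_{i-2} with p_{-2}=0, p_{-1}=1, q_{-2}=1, q_{-1}=0), until the denominator exceeds 19:
  i=0: a_0=7, p_0 = 7*1 + 0 = 7, q_0 = 7*0 + 1 = 1.
  i=1: a_1=1, p_1 = 1*7 + 1 = 8, q_1 = 1*1 + 0 = 1.
  i=2: a_2=4, p_2 = 4*8 + 7 = 39, q_2 = 4*1 + 1 = 5.
  i=3: a_3=6, p_3 = 6*39 + 8 = 242, q_3 = 6*5 + 1 = 31.
q_3 = 31 > 19, so the last convergent with denominator <= 19 is p_2/q_2 = 39/5.
The closest fraction with denominator <= 19 is either p_2/q_2 or the intermediate fraction (k*p_2 + p_1)/(k*q_2 + q_1) with the largest k >= 1 whose denominator stays <= 19; these approach x as k grows, and every other convergent or intermediate fraction in range is farther away.
Largest k: floor((19 - q_1)/q_2) = floor((19 - 1)/5) = 3.
That gives (3*39 + 8)/(3*5 + 1) = 125/16.
Compare the errors: |x - 39/5| = |242*5 - 39*31|/(31*5) = 1/155, and |x - 125/16| = |242*16 - 125*31|/(31*16) = 3/496.
Cross-multiplying, 3*155 = 465 < 496 = 1*496, so 3/496 is smaller: the intermediate fraction 125/16 is closer to x than 39/5.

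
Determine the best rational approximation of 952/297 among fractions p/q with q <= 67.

Expand x = 952/297 as a continued fraction with the Euclidean algorithm:
  952 = 3*297 + 61, so a_0 = 3.
  297 = 4*61 + 53, so a_1 = 4.
  61 = 1*53 + 8, so a_2 = 1.
  53 = 6*8 + 5, so a_3 = 6.
  8 = 1*5 + 3, so a_4 = 1.
  5 = 1*3 + 2, so a_5 = 1.
  3 = 1*2 + 1, so a_6 = 1.
  2 = 2*1 + 0, so a_7 = 2.
so x = [3; 4, 1, 6, 1, 1, 1, 2].
Convergents (p_i = a_i*p_{i-1} + p_{i-2}, q_i = a_i*q_{i-1} + q_{i-2} with p_{-2}=0, p_{-1}=1, q_{-2}=1, q_{-1}=0), until the denominator exceeds 67:
  i=0: a_0=3, p_0 = 3*1 + 0 = 3, q_0 = 3*0 + 1 = 1.
  i=1: a_1=4, p_1 = 4*3 + 1 = 13, q_1 = 4*1 + 0 = 4.
  i=2: a_2=1, p_2 = 1*13 + 3 = 16, q_2 = 1*4 + 1 = 5.
  i=3: a_3=6, p_3 = 6*16 + 13 = 109, q_3 = 6*5 + 4 = 34.
  i=4: a_4=1, p_4 = 1*109 + 16 = 125, q_4 = 1*34 + 5 = 39.
  i=5: a_5=1, p_5 = 1*125 + 109 = 234, q_5 = 1*39 + 34 = 73.
q_5 = 73 > 67, so the last convergent with denominator <= 67 is p_4/q_4 = 125/39.
The closest fraction with denominator <= 67 is either p_4/q_4 or the intermediate fraction (k*p_4 + p_3)/(k*q_4 + q_3) with the largest k >= 1 whose denominator stays <= 67; these approach x as k grows, and every other convergent or intermediate fraction in range is farther away.
Largest k: floor((67 - q_3)/q_4) = floor((67 - 34)/39) = 0.
Since k = 0, no intermediate fraction beyond p_4/q_4 has denominator <= 67, so the convergent 125/39 is the closest (its error is |952*39 - 125*297|/(297*39) = 3/11583).

125/39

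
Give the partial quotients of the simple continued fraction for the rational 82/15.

Run the Euclidean algorithm on 82 and 15; the successive quotients are the partial quotients a_0, a_1, ... (each step inverts the fractional part left over by the previous one):
  82 = 5*15 + 7, so a_0 = 5.
  15 = 2*7 + 1, so a_1 = 2.
  7 = 7*1 + 0, so a_2 = 7.
The remainder reaches 0 after 3 divisions, so the expansion has 3 partial quotients, read off in order.

[5; 2, 7]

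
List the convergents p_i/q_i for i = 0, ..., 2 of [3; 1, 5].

Using the convergent recurrence p_i = a_i*p_{i-1} + p_{i-2}, q_i = a_i*q_{i-1} + q_{i-2} with p_{-2}=0, p_{-1}=1, q_{-2}=1, q_{-1}=0:
  i=0: a_0=3, p_0 = 3*1 + 0 = 3, q_0 = 3*0 + 1 = 1.
  i=1: a_1=1, p_1 = 1*3 + 1 = 4, q_1 = 1*1 + 0 = 1.
  i=2: a_2=5, p_2 = 5*4 + 3 = 23, q_2 = 5*1 + 1 = 6.

3/1, 4/1, 23/6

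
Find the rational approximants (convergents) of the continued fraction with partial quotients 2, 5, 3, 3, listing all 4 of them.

2/1, 11/5, 35/16, 116/53

Using the convergent recurrence p_i = a_i*p_{i-1} + p_{i-2}, q_i = a_i*q_{i-1} + q_{i-2} with p_{-2}=0, p_{-1}=1, q_{-2}=1, q_{-1}=0:
  i=0: a_0=2, p_0 = 2*1 + 0 = 2, q_0 = 2*0 + 1 = 1.
  i=1: a_1=5, p_1 = 5*2 + 1 = 11, q_1 = 5*1 + 0 = 5.
  i=2: a_2=3, p_2 = 3*11 + 2 = 35, q_2 = 3*5 + 1 = 16.
  i=3: a_3=3, p_3 = 3*35 + 11 = 116, q_3 = 3*16 + 5 = 53.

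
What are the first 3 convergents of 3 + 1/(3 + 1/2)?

3/1, 10/3, 23/7

Using the convergent recurrence p_i = a_i*p_{i-1} + p_{i-2}, q_i = a_i*q_{i-1} + q_{i-2} with p_{-2}=0, p_{-1}=1, q_{-2}=1, q_{-1}=0:
  i=0: a_0=3, p_0 = 3*1 + 0 = 3, q_0 = 3*0 + 1 = 1.
  i=1: a_1=3, p_1 = 3*3 + 1 = 10, q_1 = 3*1 + 0 = 3.
  i=2: a_2=2, p_2 = 2*10 + 3 = 23, q_2 = 2*3 + 1 = 7.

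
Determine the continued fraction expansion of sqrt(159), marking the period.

[12; (1, 1, 1, 1, 3, 1, 1, 1, 1, 24)]

Write x_i = (sqrt(159) + m_i)/d_i with (m_0, d_0) = (0, 1). a_0 = floor(sqrt(159)) = 12, since 12^2 = 144 <= 159 < 169 = 13^2.
Iterate m_{i+1} = d_i*a_i - m_i, d_{i+1} = (159 - m_{i+1}^2)/d_i, a_{i+1} = floor((a_0 + m_{i+1})/d_{i+1}):
  m_1 = 1*12 - 0 = 12, d_1 = (159 - 12^2)/1 = 15/1 = 15, a_1 = floor((12 + 12)/15) = 1.
  m_2 = 15*1 - 12 = 3, d_2 = (159 - 3^2)/15 = 150/15 = 10, a_2 = floor((12 + 3)/10) = 1.
  m_3 = 10*1 - 3 = 7, d_3 = (159 - 7^2)/10 = 110/10 = 11, a_3 = floor((12 + 7)/11) = 1.
  m_4 = 11*1 - 7 = 4, d_4 = (159 - 4^2)/11 = 143/11 = 13, a_4 = floor((12 + 4)/13) = 1.
  m_5 = 13*1 - 4 = 9, d_5 = (159 - 9^2)/13 = 78/13 = 6, a_5 = floor((12 + 9)/6) = 3.
  m_6 = 6*3 - 9 = 9, d_6 = (159 - 9^2)/6 = 78/6 = 13, a_6 = floor((12 + 9)/13) = 1.
  m_7 = 13*1 - 9 = 4, d_7 = (159 - 4^2)/13 = 143/13 = 11, a_7 = floor((12 + 4)/11) = 1.
  m_8 = 11*1 - 4 = 7, d_8 = (159 - 7^2)/11 = 110/11 = 10, a_8 = floor((12 + 7)/10) = 1.
  m_9 = 10*1 - 7 = 3, d_9 = (159 - 3^2)/10 = 150/10 = 15, a_9 = floor((12 + 3)/15) = 1.
  m_10 = 15*1 - 3 = 12, d_10 = (159 - 12^2)/15 = 15/15 = 1, a_10 = floor((12 + 12)/1) = 24.
  m_11 = 1*24 - 12 = 12, d_11 = (159 - 12^2)/1 = 15/1 = 15: (m_11, d_11) = (m_1, d_1) = (12, 15), so from here the quotients repeat a_1, ..., a_10; the period length is 10.
Hence the expansion of sqrt(159) is a_0 = 12 followed by the repeating block 1, 1, 1, 1, 3, 1, 1, 1, 1, 24 (period 10).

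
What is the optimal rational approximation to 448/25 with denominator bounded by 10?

179/10

Expand x = 448/25 as a continued fraction with the Euclidean algorithm:
  448 = 17*25 + 23, so a_0 = 17.
  25 = 1*23 + 2, so a_1 = 1.
  23 = 11*2 + 1, so a_2 = 11.
  2 = 2*1 + 0, so a_3 = 2.
so x = [17; 1, 11, 2].
Convergents (p_i = a_i*p_{i-1} + p_{i-2}, q_i = a_i*q_{i-1} + q_{i-2} with p_{-2}=0, p_{-1}=1, q_{-2}=1, q_{-1}=0), until the denominator exceeds 10:
  i=0: a_0=17, p_0 = 17*1 + 0 = 17, q_0 = 17*0 + 1 = 1.
  i=1: a_1=1, p_1 = 1*17 + 1 = 18, q_1 = 1*1 + 0 = 1.
  i=2: a_2=11, p_2 = 11*18 + 17 = 215, q_2 = 11*1 + 1 = 12.
q_2 = 12 > 10, so the last convergent with denominator <= 10 is p_1/q_1 = 18/1.
The closest fraction with denominator <= 10 is either p_1/q_1 or the intermediate fraction (k*p_1 + p_0)/(k*q_1 + q_0) with the largest k >= 1 whose denominator stays <= 10; these approach x as k grows, and every other convergent or intermediate fraction in range is farther away.
Largest k: floor((10 - q_0)/q_1) = floor((10 - 1)/1) = 9.
That gives (9*18 + 17)/(9*1 + 1) = 179/10.
Compare the errors: |x - 18/1| = |448*1 - 18*25|/(25*1) = 2/25, and |x - 179/10| = |448*10 - 179*25|/(25*10) = 5/250.
Cross-multiplying, 5*25 = 125 < 500 = 2*250, so 5/250 is smaller: the intermediate fraction 179/10 is closer to x than 18/1.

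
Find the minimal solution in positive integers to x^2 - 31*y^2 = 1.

(x, y) = (1520, 273)

First expand sqrt(31) as a continued fraction. With x_i = (sqrt(31) + m_i)/d_i and (m_0, d_0) = (0, 1): a_0 = floor(sqrt(31)) = 5, since 5^2 = 25 <= 31 < 36 = 6^2.
Iterate m_{i+1} = d_i*a_i - m_i, d_{i+1} = (31 - m_{i+1}^2)/d_i, a_{i+1} = floor((a_0 + m_{i+1})/d_{i+1}):
  m_1 = 1*5 - 0 = 5, d_1 = (31 - 5^2)/1 = 6/1 = 6, a_1 = floor((5 + 5)/6) = 1.
  m_2 = 6*1 - 5 = 1, d_2 = (31 - 1^2)/6 = 30/6 = 5, a_2 = floor((5 + 1)/5) = 1.
  m_3 = 5*1 - 1 = 4, d_3 = (31 - 4^2)/5 = 15/5 = 3, a_3 = floor((5 + 4)/3) = 3.
  m_4 = 3*3 - 4 = 5, d_4 = (31 - 5^2)/3 = 6/3 = 2, a_4 = floor((5 + 5)/2) = 5.
  m_5 = 2*5 - 5 = 5, d_5 = (31 - 5^2)/2 = 6/2 = 3, a_5 = floor((5 + 5)/3) = 3.
  m_6 = 3*3 - 5 = 4, d_6 = (31 - 4^2)/3 = 15/3 = 5, a_6 = floor((5 + 4)/5) = 1.
  m_7 = 5*1 - 4 = 1, d_7 = (31 - 1^2)/5 = 30/5 = 6, a_7 = floor((5 + 1)/6) = 1.
  m_8 = 6*1 - 1 = 5, d_8 = (31 - 5^2)/6 = 6/6 = 1, a_8 = floor((5 + 5)/1) = 10.
  m_9 = 1*10 - 5 = 5, d_9 = (31 - 5^2)/1 = 6/1 = 6: (m_9, d_9) = (m_1, d_1) = (5, 6), so from here the quotients repeat a_1, ..., a_8; the period length is 8.
So sqrt(31) = [5; (1, 1, 3, 5, 3, 1, 1, 10)] with period length k = 8.
k is even, so the fundamental solution of x^2 - 31y^2 = 1 is (p_{k-1}, q_{k-1}) = (p_7, q_7); compute convergents through index 7.
Convergents (p_i = a_i*p_{i-1} + p_{i-2}, q_i = a_i*q_{i-1} + q_{i-2} with p_{-2}=0, p_{-1}=1, q_{-2}=1, q_{-1}=0):
  i=0: a_0=5, p_0 = 5*1 + 0 = 5, q_0 = 5*0 + 1 = 1.
  i=1: a_1=1, p_1 = 1*5 + 1 = 6, q_1 = 1*1 + 0 = 1.
  i=2: a_2=1, p_2 = 1*6 + 5 = 11, q_2 = 1*1 + 1 = 2.
  i=3: a_3=3, p_3 = 3*11 + 6 = 39, q_3 = 3*2 + 1 = 7.
  i=4: a_4=5, p_4 = 5*39 + 11 = 206, q_4 = 5*7 + 2 = 37.
  i=5: a_5=3, p_5 = 3*206 + 39 = 657, q_5 = 3*37 + 7 = 118.
  i=6: a_6=1, p_6 = 1*657 + 206 = 863, q_6 = 1*118 + 37 = 155.
  i=7: a_7=1, p_7 = 1*863 + 657 = 1520, q_7 = 1*155 + 118 = 273.
Check: 1520^2 - 31*273^2 = 2310400 - 2310399 = 1, so (x, y) = (1520, 273) solves the equation, and by the theorem it is the least positive solution.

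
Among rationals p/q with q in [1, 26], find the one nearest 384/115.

10/3

Expand x = 384/115 as a continued fraction with the Euclidean algorithm:
  384 = 3*115 + 39, so a_0 = 3.
  115 = 2*39 + 37, so a_1 = 2.
  39 = 1*37 + 2, so a_2 = 1.
  37 = 18*2 + 1, so a_3 = 18.
  2 = 2*1 + 0, so a_4 = 2.
so x = [3; 2, 1, 18, 2].
Convergents (p_i = a_i*p_{i-1} + p_{i-2}, q_i = a_i*q_{i-1} + q_{i-2} with p_{-2}=0, p_{-1}=1, q_{-2}=1, q_{-1}=0), until the denominator exceeds 26:
  i=0: a_0=3, p_0 = 3*1 + 0 = 3, q_0 = 3*0 + 1 = 1.
  i=1: a_1=2, p_1 = 2*3 + 1 = 7, q_1 = 2*1 + 0 = 2.
  i=2: a_2=1, p_2 = 1*7 + 3 = 10, q_2 = 1*2 + 1 = 3.
  i=3: a_3=18, p_3 = 18*10 + 7 = 187, q_3 = 18*3 + 2 = 56.
q_3 = 56 > 26, so the last convergent with denominator <= 26 is p_2/q_2 = 10/3.
The closest fraction with denominator <= 26 is either p_2/q_2 or the intermediate fraction (k*p_2 + p_1)/(k*q_2 + q_1) with the largest k >= 1 whose denominator stays <= 26; these approach x as k grows, and every other convergent or intermediate fraction in range is farther away.
Largest k: floor((26 - q_1)/q_2) = floor((26 - 2)/3) = 8.
That gives (8*10 + 7)/(8*3 + 2) = 87/26.
Compare the errors: |x - 10/3| = |384*3 - 10*115|/(115*3) = 2/345, and |x - 87/26| = |384*26 - 87*115|/(115*26) = 21/2990.
Cross-multiplying, 2*2990 = 5980 < 7245 = 21*345, so 2/345 is smaller: the convergent 10/3 is closer to x than 87/26.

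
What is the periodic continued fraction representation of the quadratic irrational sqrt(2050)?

[45; (3, 1, 1, 1, 1, 3, 90)]

Write x_i = (sqrt(2050) + m_i)/d_i with (m_0, d_0) = (0, 1). a_0 = floor(sqrt(2050)) = 45, since 45^2 = 2025 <= 2050 < 2116 = 46^2.
Iterate m_{i+1} = d_i*a_i - m_i, d_{i+1} = (2050 - m_{i+1}^2)/d_i, a_{i+1} = floor((a_0 + m_{i+1})/d_{i+1}):
  m_1 = 1*45 - 0 = 45, d_1 = (2050 - 45^2)/1 = 25/1 = 25, a_1 = floor((45 + 45)/25) = 3.
  m_2 = 25*3 - 45 = 30, d_2 = (2050 - 30^2)/25 = 1150/25 = 46, a_2 = floor((45 + 30)/46) = 1.
  m_3 = 46*1 - 30 = 16, d_3 = (2050 - 16^2)/46 = 1794/46 = 39, a_3 = floor((45 + 16)/39) = 1.
  m_4 = 39*1 - 16 = 23, d_4 = (2050 - 23^2)/39 = 1521/39 = 39, a_4 = floor((45 + 23)/39) = 1.
  m_5 = 39*1 - 23 = 16, d_5 = (2050 - 16^2)/39 = 1794/39 = 46, a_5 = floor((45 + 16)/46) = 1.
  m_6 = 46*1 - 16 = 30, d_6 = (2050 - 30^2)/46 = 1150/46 = 25, a_6 = floor((45 + 30)/25) = 3.
  m_7 = 25*3 - 30 = 45, d_7 = (2050 - 45^2)/25 = 25/25 = 1, a_7 = floor((45 + 45)/1) = 90.
  m_8 = 1*90 - 45 = 45, d_8 = (2050 - 45^2)/1 = 25/1 = 25: (m_8, d_8) = (m_1, d_1) = (45, 25), so from here the quotients repeat a_1, ..., a_7; the period length is 7.
Hence the expansion of sqrt(2050) is a_0 = 45 followed by the repeating block 3, 1, 1, 1, 1, 3, 90 (period 7).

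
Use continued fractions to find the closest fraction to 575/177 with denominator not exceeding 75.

Expand x = 575/177 as a continued fraction with the Euclidean algorithm:
  575 = 3*177 + 44, so a_0 = 3.
  177 = 4*44 + 1, so a_1 = 4.
  44 = 44*1 + 0, so a_2 = 44.
so x = [3; 4, 44].
Convergents (p_i = a_i*p_{i-1} + p_{i-2}, q_i = a_i*q_{i-1} + q_{i-2} with p_{-2}=0, p_{-1}=1, q_{-2}=1, q_{-1}=0), until the denominator exceeds 75:
  i=0: a_0=3, p_0 = 3*1 + 0 = 3, q_0 = 3*0 + 1 = 1.
  i=1: a_1=4, p_1 = 4*3 + 1 = 13, q_1 = 4*1 + 0 = 4.
  i=2: a_2=44, p_2 = 44*13 + 3 = 575, q_2 = 44*4 + 1 = 177.
q_2 = 177 > 75, so the last convergent with denominator <= 75 is p_1/q_1 = 13/4.
The closest fraction with denominator <= 75 is either p_1/q_1 or the intermediate fraction (k*p_1 + p_0)/(k*q_1 + q_0) with the largest k >= 1 whose denominator stays <= 75; these approach x as k grows, and every other convergent or intermediate fraction in range is farther away.
Largest k: floor((75 - q_0)/q_1) = floor((75 - 1)/4) = 18.
That gives (18*13 + 3)/(18*4 + 1) = 237/73.
Compare the errors: |x - 13/4| = |575*4 - 13*177|/(177*4) = 1/708, and |x - 237/73| = |575*73 - 237*177|/(177*73) = 26/12921.
Cross-multiplying, 1*12921 = 12921 < 18408 = 26*708, so 1/708 is smaller: the convergent 13/4 is closer to x than 237/73.

13/4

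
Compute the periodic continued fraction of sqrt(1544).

[39; (3, 2, 2, 9, 2, 2, 3, 78)]

Write x_i = (sqrt(1544) + m_i)/d_i with (m_0, d_0) = (0, 1). a_0 = floor(sqrt(1544)) = 39, since 39^2 = 1521 <= 1544 < 1600 = 40^2.
Iterate m_{i+1} = d_i*a_i - m_i, d_{i+1} = (1544 - m_{i+1}^2)/d_i, a_{i+1} = floor((a_0 + m_{i+1})/d_{i+1}):
  m_1 = 1*39 - 0 = 39, d_1 = (1544 - 39^2)/1 = 23/1 = 23, a_1 = floor((39 + 39)/23) = 3.
  m_2 = 23*3 - 39 = 30, d_2 = (1544 - 30^2)/23 = 644/23 = 28, a_2 = floor((39 + 30)/28) = 2.
  m_3 = 28*2 - 30 = 26, d_3 = (1544 - 26^2)/28 = 868/28 = 31, a_3 = floor((39 + 26)/31) = 2.
  m_4 = 31*2 - 26 = 36, d_4 = (1544 - 36^2)/31 = 248/31 = 8, a_4 = floor((39 + 36)/8) = 9.
  m_5 = 8*9 - 36 = 36, d_5 = (1544 - 36^2)/8 = 248/8 = 31, a_5 = floor((39 + 36)/31) = 2.
  m_6 = 31*2 - 36 = 26, d_6 = (1544 - 26^2)/31 = 868/31 = 28, a_6 = floor((39 + 26)/28) = 2.
  m_7 = 28*2 - 26 = 30, d_7 = (1544 - 30^2)/28 = 644/28 = 23, a_7 = floor((39 + 30)/23) = 3.
  m_8 = 23*3 - 30 = 39, d_8 = (1544 - 39^2)/23 = 23/23 = 1, a_8 = floor((39 + 39)/1) = 78.
  m_9 = 1*78 - 39 = 39, d_9 = (1544 - 39^2)/1 = 23/1 = 23: (m_9, d_9) = (m_1, d_1) = (39, 23), so from here the quotients repeat a_1, ..., a_8; the period length is 8.
Hence the expansion of sqrt(1544) is a_0 = 39 followed by the repeating block 3, 2, 2, 9, 2, 2, 3, 78 (period 8).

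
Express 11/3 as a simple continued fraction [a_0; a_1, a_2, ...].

[3; 1, 2]

Run the Euclidean algorithm on 11 and 3; the successive quotients are the partial quotients a_0, a_1, ... (each step inverts the fractional part left over by the previous one):
  11 = 3*3 + 2, so a_0 = 3.
  3 = 1*2 + 1, so a_1 = 1.
  2 = 2*1 + 0, so a_2 = 2.
The remainder reaches 0 after 3 divisions, so the expansion has 3 partial quotients, read off in order.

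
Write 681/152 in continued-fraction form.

[4; 2, 12, 6]

Run the Euclidean algorithm on 681 and 152; the successive quotients are the partial quotients a_0, a_1, ... (each step inverts the fractional part left over by the previous one):
  681 = 4*152 + 73, so a_0 = 4.
  152 = 2*73 + 6, so a_1 = 2.
  73 = 12*6 + 1, so a_2 = 12.
  6 = 6*1 + 0, so a_3 = 6.
The remainder reaches 0 after 4 divisions, so the expansion has 4 partial quotients, read off in order.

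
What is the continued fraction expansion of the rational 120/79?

Run the Euclidean algorithm on 120 and 79; the successive quotients are the partial quotients a_0, a_1, ... (each step inverts the fractional part left over by the previous one):
  120 = 1*79 + 41, so a_0 = 1.
  79 = 1*41 + 38, so a_1 = 1.
  41 = 1*38 + 3, so a_2 = 1.
  38 = 12*3 + 2, so a_3 = 12.
  3 = 1*2 + 1, so a_4 = 1.
  2 = 2*1 + 0, so a_5 = 2.
The remainder reaches 0 after 6 divisions, so the expansion has 6 partial quotients, read off in order.

[1; 1, 1, 12, 1, 2]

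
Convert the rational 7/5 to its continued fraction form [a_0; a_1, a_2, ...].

[1; 2, 2]

Run the Euclidean algorithm on 7 and 5; the successive quotients are the partial quotients a_0, a_1, ... (each step inverts the fractional part left over by the previous one):
  7 = 1*5 + 2, so a_0 = 1.
  5 = 2*2 + 1, so a_1 = 2.
  2 = 2*1 + 0, so a_2 = 2.
The remainder reaches 0 after 3 divisions, so the expansion has 3 partial quotients, read off in order.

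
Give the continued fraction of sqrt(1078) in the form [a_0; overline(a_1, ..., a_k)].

Write x_i = (sqrt(1078) + m_i)/d_i with (m_0, d_0) = (0, 1). a_0 = floor(sqrt(1078)) = 32, since 32^2 = 1024 <= 1078 < 1089 = 33^2.
Iterate m_{i+1} = d_i*a_i - m_i, d_{i+1} = (1078 - m_{i+1}^2)/d_i, a_{i+1} = floor((a_0 + m_{i+1})/d_{i+1}):
  m_1 = 1*32 - 0 = 32, d_1 = (1078 - 32^2)/1 = 54/1 = 54, a_1 = floor((32 + 32)/54) = 1.
  m_2 = 54*1 - 32 = 22, d_2 = (1078 - 22^2)/54 = 594/54 = 11, a_2 = floor((32 + 22)/11) = 4.
  m_3 = 11*4 - 22 = 22, d_3 = (1078 - 22^2)/11 = 594/11 = 54, a_3 = floor((32 + 22)/54) = 1.
  m_4 = 54*1 - 22 = 32, d_4 = (1078 - 32^2)/54 = 54/54 = 1, a_4 = floor((32 + 32)/1) = 64.
  m_5 = 1*64 - 32 = 32, d_5 = (1078 - 32^2)/1 = 54/1 = 54: (m_5, d_5) = (m_1, d_1) = (32, 54), so from here the quotients repeat a_1, ..., a_4; the period length is 4.
Hence the expansion of sqrt(1078) is a_0 = 32 followed by the repeating block 1, 4, 1, 64 (period 4).

[32; overline(1, 4, 1, 64)]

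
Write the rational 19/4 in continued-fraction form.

Run the Euclidean algorithm on 19 and 4; the successive quotients are the partial quotients a_0, a_1, ... (each step inverts the fractional part left over by the previous one):
  19 = 4*4 + 3, so a_0 = 4.
  4 = 1*3 + 1, so a_1 = 1.
  3 = 3*1 + 0, so a_2 = 3.
The remainder reaches 0 after 3 divisions, so the expansion has 3 partial quotients, read off in order.

[4; 1, 3]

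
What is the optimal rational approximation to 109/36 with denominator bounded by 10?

3/1

Expand x = 109/36 as a continued fraction with the Euclidean algorithm:
  109 = 3*36 + 1, so a_0 = 3.
  36 = 36*1 + 0, so a_1 = 36.
so x = [3; 36].
Convergents (p_i = a_i*p_{i-1} + p_{i-2}, q_i = a_i*q_{i-1} + q_{i-2} with p_{-2}=0, p_{-1}=1, q_{-2}=1, q_{-1}=0), until the denominator exceeds 10:
  i=0: a_0=3, p_0 = 3*1 + 0 = 3, q_0 = 3*0 + 1 = 1.
  i=1: a_1=36, p_1 = 36*3 + 1 = 109, q_1 = 36*1 + 0 = 36.
q_1 = 36 > 10, so the last convergent with denominator <= 10 is p_0/q_0 = 3/1.
The closest fraction with denominator <= 10 is either p_0/q_0 or the intermediate fraction (k*p_0 + p_{-1})/(k*q_0 + q_{-1}) with the largest k >= 1 whose denominator stays <= 10; these approach x as k grows, and every other convergent or intermediate fraction in range is farther away.
Largest k: floor((10 - q_{-1})/q_0) = floor((10 - 0)/1) = 10 (using the seeds p_{-1} = 1, q_{-1} = 0).
That gives (10*3 + 1)/(10*1 + 0) = 31/10.
Compare the errors: |x - 3/1| = |109*1 - 3*36|/(36*1) = 1/36, and |x - 31/10| = |109*10 - 31*36|/(36*10) = 26/360.
Cross-multiplying, 1*360 = 360 < 936 = 26*36, so 1/36 is smaller: the convergent 3/1 is closer to x than 31/10.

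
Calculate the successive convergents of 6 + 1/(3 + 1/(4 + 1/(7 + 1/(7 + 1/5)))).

Using the convergent recurrence p_i = a_i*p_{i-1} + p_{i-2}, q_i = a_i*q_{i-1} + q_{i-2} with p_{-2}=0, p_{-1}=1, q_{-2}=1, q_{-1}=0:
  i=0: a_0=6, p_0 = 6*1 + 0 = 6, q_0 = 6*0 + 1 = 1.
  i=1: a_1=3, p_1 = 3*6 + 1 = 19, q_1 = 3*1 + 0 = 3.
  i=2: a_2=4, p_2 = 4*19 + 6 = 82, q_2 = 4*3 + 1 = 13.
  i=3: a_3=7, p_3 = 7*82 + 19 = 593, q_3 = 7*13 + 3 = 94.
  i=4: a_4=7, p_4 = 7*593 + 82 = 4233, q_4 = 7*94 + 13 = 671.
  i=5: a_5=5, p_5 = 5*4233 + 593 = 21758, q_5 = 5*671 + 94 = 3449.

6/1, 19/3, 82/13, 593/94, 4233/671, 21758/3449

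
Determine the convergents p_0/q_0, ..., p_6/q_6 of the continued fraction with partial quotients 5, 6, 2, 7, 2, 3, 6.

5/1, 31/6, 67/13, 500/97, 1067/207, 3701/718, 23273/4515

Using the convergent recurrence p_i = a_i*p_{i-1} + p_{i-2}, q_i = a_i*q_{i-1} + q_{i-2} with p_{-2}=0, p_{-1}=1, q_{-2}=1, q_{-1}=0:
  i=0: a_0=5, p_0 = 5*1 + 0 = 5, q_0 = 5*0 + 1 = 1.
  i=1: a_1=6, p_1 = 6*5 + 1 = 31, q_1 = 6*1 + 0 = 6.
  i=2: a_2=2, p_2 = 2*31 + 5 = 67, q_2 = 2*6 + 1 = 13.
  i=3: a_3=7, p_3 = 7*67 + 31 = 500, q_3 = 7*13 + 6 = 97.
  i=4: a_4=2, p_4 = 2*500 + 67 = 1067, q_4 = 2*97 + 13 = 207.
  i=5: a_5=3, p_5 = 3*1067 + 500 = 3701, q_5 = 3*207 + 97 = 718.
  i=6: a_6=6, p_6 = 6*3701 + 1067 = 23273, q_6 = 6*718 + 207 = 4515.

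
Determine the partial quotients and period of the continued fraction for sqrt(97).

Write x_i = (sqrt(97) + m_i)/d_i with (m_0, d_0) = (0, 1). a_0 = floor(sqrt(97)) = 9, since 9^2 = 81 <= 97 < 100 = 10^2.
Iterate m_{i+1} = d_i*a_i - m_i, d_{i+1} = (97 - m_{i+1}^2)/d_i, a_{i+1} = floor((a_0 + m_{i+1})/d_{i+1}):
  m_1 = 1*9 - 0 = 9, d_1 = (97 - 9^2)/1 = 16/1 = 16, a_1 = floor((9 + 9)/16) = 1.
  m_2 = 16*1 - 9 = 7, d_2 = (97 - 7^2)/16 = 48/16 = 3, a_2 = floor((9 + 7)/3) = 5.
  m_3 = 3*5 - 7 = 8, d_3 = (97 - 8^2)/3 = 33/3 = 11, a_3 = floor((9 + 8)/11) = 1.
  m_4 = 11*1 - 8 = 3, d_4 = (97 - 3^2)/11 = 88/11 = 8, a_4 = floor((9 + 3)/8) = 1.
  m_5 = 8*1 - 3 = 5, d_5 = (97 - 5^2)/8 = 72/8 = 9, a_5 = floor((9 + 5)/9) = 1.
  m_6 = 9*1 - 5 = 4, d_6 = (97 - 4^2)/9 = 81/9 = 9, a_6 = floor((9 + 4)/9) = 1.
  m_7 = 9*1 - 4 = 5, d_7 = (97 - 5^2)/9 = 72/9 = 8, a_7 = floor((9 + 5)/8) = 1.
  m_8 = 8*1 - 5 = 3, d_8 = (97 - 3^2)/8 = 88/8 = 11, a_8 = floor((9 + 3)/11) = 1.
  m_9 = 11*1 - 3 = 8, d_9 = (97 - 8^2)/11 = 33/11 = 3, a_9 = floor((9 + 8)/3) = 5.
  m_10 = 3*5 - 8 = 7, d_10 = (97 - 7^2)/3 = 48/3 = 16, a_10 = floor((9 + 7)/16) = 1.
  m_11 = 16*1 - 7 = 9, d_11 = (97 - 9^2)/16 = 16/16 = 1, a_11 = floor((9 + 9)/1) = 18.
  m_12 = 1*18 - 9 = 9, d_12 = (97 - 9^2)/1 = 16/1 = 16: (m_12, d_12) = (m_1, d_1) = (9, 16), so from here the quotients repeat a_1, ..., a_11; the period length is 11.
Hence the expansion of sqrt(97) is a_0 = 9 followed by the repeating block 1, 5, 1, 1, 1, 1, 1, 1, 5, 1, 18 (period 11).

[9; (1, 5, 1, 1, 1, 1, 1, 1, 5, 1, 18)]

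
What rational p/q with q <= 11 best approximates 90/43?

23/11

Expand x = 90/43 as a continued fraction with the Euclidean algorithm:
  90 = 2*43 + 4, so a_0 = 2.
  43 = 10*4 + 3, so a_1 = 10.
  4 = 1*3 + 1, so a_2 = 1.
  3 = 3*1 + 0, so a_3 = 3.
so x = [2; 10, 1, 3].
Convergents (p_i = a_i*p_{i-1} + p_{i-2}, q_i = a_i*q_{i-1} + q_{i-2} with p_{-2}=0, p_{-1}=1, q_{-2}=1, q_{-1}=0), until the denominator exceeds 11:
  i=0: a_0=2, p_0 = 2*1 + 0 = 2, q_0 = 2*0 + 1 = 1.
  i=1: a_1=10, p_1 = 10*2 + 1 = 21, q_1 = 10*1 + 0 = 10.
  i=2: a_2=1, p_2 = 1*21 + 2 = 23, q_2 = 1*10 + 1 = 11.
  i=3: a_3=3, p_3 = 3*23 + 21 = 90, q_3 = 3*11 + 10 = 43.
q_3 = 43 > 11, so the last convergent with denominator <= 11 is p_2/q_2 = 23/11.
The closest fraction with denominator <= 11 is either p_2/q_2 or the intermediate fraction (k*p_2 + p_1)/(k*q_2 + q_1) with the largest k >= 1 whose denominator stays <= 11; these approach x as k grows, and every other convergent or intermediate fraction in range is farther away.
Largest k: floor((11 - q_1)/q_2) = floor((11 - 10)/11) = 0.
Since k = 0, no intermediate fraction beyond p_2/q_2 has denominator <= 11, so the convergent 23/11 is the closest (its error is |90*11 - 23*43|/(43*11) = 1/473).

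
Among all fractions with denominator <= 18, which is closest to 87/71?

11/9

Expand x = 87/71 as a continued fraction with the Euclidean algorithm:
  87 = 1*71 + 16, so a_0 = 1.
  71 = 4*16 + 7, so a_1 = 4.
  16 = 2*7 + 2, so a_2 = 2.
  7 = 3*2 + 1, so a_3 = 3.
  2 = 2*1 + 0, so a_4 = 2.
so x = [1; 4, 2, 3, 2].
Convergents (p_i = a_i*p_{i-1} + p_{i-2}, q_i = a_i*q_{i-1} + q_{i-2} with p_{-2}=0, p_{-1}=1, q_{-2}=1, q_{-1}=0), until the denominator exceeds 18:
  i=0: a_0=1, p_0 = 1*1 + 0 = 1, q_0 = 1*0 + 1 = 1.
  i=1: a_1=4, p_1 = 4*1 + 1 = 5, q_1 = 4*1 + 0 = 4.
  i=2: a_2=2, p_2 = 2*5 + 1 = 11, q_2 = 2*4 + 1 = 9.
  i=3: a_3=3, p_3 = 3*11 + 5 = 38, q_3 = 3*9 + 4 = 31.
q_3 = 31 > 18, so the last convergent with denominator <= 18 is p_2/q_2 = 11/9.
The closest fraction with denominator <= 18 is either p_2/q_2 or the intermediate fraction (k*p_2 + p_1)/(k*q_2 + q_1) with the largest k >= 1 whose denominator stays <= 18; these approach x as k grows, and every other convergent or intermediate fraction in range is farther away.
Largest k: floor((18 - q_1)/q_2) = floor((18 - 4)/9) = 1.
That gives (1*11 + 5)/(1*9 + 4) = 16/13.
Compare the errors: |x - 11/9| = |87*9 - 11*71|/(71*9) = 2/639, and |x - 16/13| = |87*13 - 16*71|/(71*13) = 5/923.
Cross-multiplying, 2*923 = 1846 < 3195 = 5*639, so 2/639 is smaller: the convergent 11/9 is closer to x than 16/13.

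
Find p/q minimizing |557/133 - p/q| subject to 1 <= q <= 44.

Expand x = 557/133 as a continued fraction with the Euclidean algorithm:
  557 = 4*133 + 25, so a_0 = 4.
  133 = 5*25 + 8, so a_1 = 5.
  25 = 3*8 + 1, so a_2 = 3.
  8 = 8*1 + 0, so a_3 = 8.
so x = [4; 5, 3, 8].
Convergents (p_i = a_i*p_{i-1} + p_{i-2}, q_i = a_i*q_{i-1} + q_{i-2} with p_{-2}=0, p_{-1}=1, q_{-2}=1, q_{-1}=0), until the denominator exceeds 44:
  i=0: a_0=4, p_0 = 4*1 + 0 = 4, q_0 = 4*0 + 1 = 1.
  i=1: a_1=5, p_1 = 5*4 + 1 = 21, q_1 = 5*1 + 0 = 5.
  i=2: a_2=3, p_2 = 3*21 + 4 = 67, q_2 = 3*5 + 1 = 16.
  i=3: a_3=8, p_3 = 8*67 + 21 = 557, q_3 = 8*16 + 5 = 133.
q_3 = 133 > 44, so the last convergent with denominator <= 44 is p_2/q_2 = 67/16.
The closest fraction with denominator <= 44 is either p_2/q_2 or the intermediate fraction (k*p_2 + p_1)/(k*q_2 + q_1) with the largest k >= 1 whose denominator stays <= 44; these approach x as k grows, and every other convergent or intermediate fraction in range is farther away.
Largest k: floor((44 - q_1)/q_2) = floor((44 - 5)/16) = 2.
That gives (2*67 + 21)/(2*16 + 5) = 155/37.
Compare the errors: |x - 67/16| = |557*16 - 67*133|/(133*16) = 1/2128, and |x - 155/37| = |557*37 - 155*133|/(133*37) = 6/4921.
Cross-multiplying, 1*4921 = 4921 < 12768 = 6*2128, so 1/2128 is smaller: the convergent 67/16 is closer to x than 155/37.

67/16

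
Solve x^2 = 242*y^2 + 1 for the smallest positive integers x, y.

(x, y) = (19601, 1260)

First expand sqrt(242) as a continued fraction. With x_i = (sqrt(242) + m_i)/d_i and (m_0, d_0) = (0, 1): a_0 = floor(sqrt(242)) = 15, since 15^2 = 225 <= 242 < 256 = 16^2.
Iterate m_{i+1} = d_i*a_i - m_i, d_{i+1} = (242 - m_{i+1}^2)/d_i, a_{i+1} = floor((a_0 + m_{i+1})/d_{i+1}):
  m_1 = 1*15 - 0 = 15, d_1 = (242 - 15^2)/1 = 17/1 = 17, a_1 = floor((15 + 15)/17) = 1.
  m_2 = 17*1 - 15 = 2, d_2 = (242 - 2^2)/17 = 238/17 = 14, a_2 = floor((15 + 2)/14) = 1.
  m_3 = 14*1 - 2 = 12, d_3 = (242 - 12^2)/14 = 98/14 = 7, a_3 = floor((15 + 12)/7) = 3.
  m_4 = 7*3 - 12 = 9, d_4 = (242 - 9^2)/7 = 161/7 = 23, a_4 = floor((15 + 9)/23) = 1.
  m_5 = 23*1 - 9 = 14, d_5 = (242 - 14^2)/23 = 46/23 = 2, a_5 = floor((15 + 14)/2) = 14.
  m_6 = 2*14 - 14 = 14, d_6 = (242 - 14^2)/2 = 46/2 = 23, a_6 = floor((15 + 14)/23) = 1.
  m_7 = 23*1 - 14 = 9, d_7 = (242 - 9^2)/23 = 161/23 = 7, a_7 = floor((15 + 9)/7) = 3.
  m_8 = 7*3 - 9 = 12, d_8 = (242 - 12^2)/7 = 98/7 = 14, a_8 = floor((15 + 12)/14) = 1.
  m_9 = 14*1 - 12 = 2, d_9 = (242 - 2^2)/14 = 238/14 = 17, a_9 = floor((15 + 2)/17) = 1.
  m_10 = 17*1 - 2 = 15, d_10 = (242 - 15^2)/17 = 17/17 = 1, a_10 = floor((15 + 15)/1) = 30.
  m_11 = 1*30 - 15 = 15, d_11 = (242 - 15^2)/1 = 17/1 = 17: (m_11, d_11) = (m_1, d_1) = (15, 17), so from here the quotients repeat a_1, ..., a_10; the period length is 10.
So sqrt(242) = [15; (1, 1, 3, 1, 14, 1, 3, 1, 1, 30)] with period length k = 10.
k is even, so the fundamental solution of x^2 - 242y^2 = 1 is (p_{k-1}, q_{k-1}) = (p_9, q_9); compute convergents through index 9.
Convergents (p_i = a_i*p_{i-1} + p_{i-2}, q_i = a_i*q_{i-1} + q_{i-2} with p_{-2}=0, p_{-1}=1, q_{-2}=1, q_{-1}=0):
  i=0: a_0=15, p_0 = 15*1 + 0 = 15, q_0 = 15*0 + 1 = 1.
  i=1: a_1=1, p_1 = 1*15 + 1 = 16, q_1 = 1*1 + 0 = 1.
  i=2: a_2=1, p_2 = 1*16 + 15 = 31, q_2 = 1*1 + 1 = 2.
  i=3: a_3=3, p_3 = 3*31 + 16 = 109, q_3 = 3*2 + 1 = 7.
  i=4: a_4=1, p_4 = 1*109 + 31 = 140, q_4 = 1*7 + 2 = 9.
  i=5: a_5=14, p_5 = 14*140 + 109 = 2069, q_5 = 14*9 + 7 = 133.
  i=6: a_6=1, p_6 = 1*2069 + 140 = 2209, q_6 = 1*133 + 9 = 142.
  i=7: a_7=3, p_7 = 3*2209 + 2069 = 8696, q_7 = 3*142 + 133 = 559.
  i=8: a_8=1, p_8 = 1*8696 + 2209 = 10905, q_8 = 1*559 + 142 = 701.
  i=9: a_9=1, p_9 = 1*10905 + 8696 = 19601, q_9 = 1*701 + 559 = 1260.
Check: 19601^2 - 242*1260^2 = 384199201 - 384199200 = 1, so (x, y) = (19601, 1260) solves the equation, and by the theorem it is the least positive solution.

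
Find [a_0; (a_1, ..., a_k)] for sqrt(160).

[12; (1, 1, 1, 5, 1, 1, 1, 24)]

Write x_i = (sqrt(160) + m_i)/d_i with (m_0, d_0) = (0, 1). a_0 = floor(sqrt(160)) = 12, since 12^2 = 144 <= 160 < 169 = 13^2.
Iterate m_{i+1} = d_i*a_i - m_i, d_{i+1} = (160 - m_{i+1}^2)/d_i, a_{i+1} = floor((a_0 + m_{i+1})/d_{i+1}):
  m_1 = 1*12 - 0 = 12, d_1 = (160 - 12^2)/1 = 16/1 = 16, a_1 = floor((12 + 12)/16) = 1.
  m_2 = 16*1 - 12 = 4, d_2 = (160 - 4^2)/16 = 144/16 = 9, a_2 = floor((12 + 4)/9) = 1.
  m_3 = 9*1 - 4 = 5, d_3 = (160 - 5^2)/9 = 135/9 = 15, a_3 = floor((12 + 5)/15) = 1.
  m_4 = 15*1 - 5 = 10, d_4 = (160 - 10^2)/15 = 60/15 = 4, a_4 = floor((12 + 10)/4) = 5.
  m_5 = 4*5 - 10 = 10, d_5 = (160 - 10^2)/4 = 60/4 = 15, a_5 = floor((12 + 10)/15) = 1.
  m_6 = 15*1 - 10 = 5, d_6 = (160 - 5^2)/15 = 135/15 = 9, a_6 = floor((12 + 5)/9) = 1.
  m_7 = 9*1 - 5 = 4, d_7 = (160 - 4^2)/9 = 144/9 = 16, a_7 = floor((12 + 4)/16) = 1.
  m_8 = 16*1 - 4 = 12, d_8 = (160 - 12^2)/16 = 16/16 = 1, a_8 = floor((12 + 12)/1) = 24.
  m_9 = 1*24 - 12 = 12, d_9 = (160 - 12^2)/1 = 16/1 = 16: (m_9, d_9) = (m_1, d_1) = (12, 16), so from here the quotients repeat a_1, ..., a_8; the period length is 8.
Hence the expansion of sqrt(160) is a_0 = 12 followed by the repeating block 1, 1, 1, 5, 1, 1, 1, 24 (period 8).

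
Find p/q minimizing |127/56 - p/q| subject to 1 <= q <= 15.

34/15

Expand x = 127/56 as a continued fraction with the Euclidean algorithm:
  127 = 2*56 + 15, so a_0 = 2.
  56 = 3*15 + 11, so a_1 = 3.
  15 = 1*11 + 4, so a_2 = 1.
  11 = 2*4 + 3, so a_3 = 2.
  4 = 1*3 + 1, so a_4 = 1.
  3 = 3*1 + 0, so a_5 = 3.
so x = [2; 3, 1, 2, 1, 3].
Convergents (p_i = a_i*p_{i-1} + p_{i-2}, q_i = a_i*q_{i-1} + q_{i-2} with p_{-2}=0, p_{-1}=1, q_{-2}=1, q_{-1}=0), until the denominator exceeds 15:
  i=0: a_0=2, p_0 = 2*1 + 0 = 2, q_0 = 2*0 + 1 = 1.
  i=1: a_1=3, p_1 = 3*2 + 1 = 7, q_1 = 3*1 + 0 = 3.
  i=2: a_2=1, p_2 = 1*7 + 2 = 9, q_2 = 1*3 + 1 = 4.
  i=3: a_3=2, p_3 = 2*9 + 7 = 25, q_3 = 2*4 + 3 = 11.
  i=4: a_4=1, p_4 = 1*25 + 9 = 34, q_4 = 1*11 + 4 = 15.
  i=5: a_5=3, p_5 = 3*34 + 25 = 127, q_5 = 3*15 + 11 = 56.
q_5 = 56 > 15, so the last convergent with denominator <= 15 is p_4/q_4 = 34/15.
The closest fraction with denominator <= 15 is either p_4/q_4 or the intermediate fraction (k*p_4 + p_3)/(k*q_4 + q_3) with the largest k >= 1 whose denominator stays <= 15; these approach x as k grows, and every other convergent or intermediate fraction in range is farther away.
Largest k: floor((15 - q_3)/q_4) = floor((15 - 11)/15) = 0.
Since k = 0, no intermediate fraction beyond p_4/q_4 has denominator <= 15, so the convergent 34/15 is the closest (its error is |127*15 - 34*56|/(56*15) = 1/840).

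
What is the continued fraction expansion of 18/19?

Run the Euclidean algorithm on 18 and 19; the successive quotients are the partial quotients a_0, a_1, ... (each step inverts the fractional part left over by the previous one):
  18 = 0*19 + 18, so a_0 = 0.
  19 = 1*18 + 1, so a_1 = 1.
  18 = 18*1 + 0, so a_2 = 18.
The remainder reaches 0 after 3 divisions, so the expansion has 3 partial quotients, read off in order.

[0; 1, 18]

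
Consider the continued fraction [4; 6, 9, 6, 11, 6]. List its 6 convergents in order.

Using the convergent recurrence p_i = a_i*p_{i-1} + p_{i-2}, q_i = a_i*q_{i-1} + q_{i-2} with p_{-2}=0, p_{-1}=1, q_{-2}=1, q_{-1}=0:
  i=0: a_0=4, p_0 = 4*1 + 0 = 4, q_0 = 4*0 + 1 = 1.
  i=1: a_1=6, p_1 = 6*4 + 1 = 25, q_1 = 6*1 + 0 = 6.
  i=2: a_2=9, p_2 = 9*25 + 4 = 229, q_2 = 9*6 + 1 = 55.
  i=3: a_3=6, p_3 = 6*229 + 25 = 1399, q_3 = 6*55 + 6 = 336.
  i=4: a_4=11, p_4 = 11*1399 + 229 = 15618, q_4 = 11*336 + 55 = 3751.
  i=5: a_5=6, p_5 = 6*15618 + 1399 = 95107, q_5 = 6*3751 + 336 = 22842.

4/1, 25/6, 229/55, 1399/336, 15618/3751, 95107/22842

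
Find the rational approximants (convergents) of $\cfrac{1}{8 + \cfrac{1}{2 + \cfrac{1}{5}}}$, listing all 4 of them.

Using the convergent recurrence p_i = a_i*p_{i-1} + p_{i-2}, q_i = a_i*q_{i-1} + q_{i-2} with p_{-2}=0, p_{-1}=1, q_{-2}=1, q_{-1}=0:
  i=0: a_0=0, p_0 = 0*1 + 0 = 0, q_0 = 0*0 + 1 = 1.
  i=1: a_1=8, p_1 = 8*0 + 1 = 1, q_1 = 8*1 + 0 = 8.
  i=2: a_2=2, p_2 = 2*1 + 0 = 2, q_2 = 2*8 + 1 = 17.
  i=3: a_3=5, p_3 = 5*2 + 1 = 11, q_3 = 5*17 + 8 = 93.

0/1, 1/8, 2/17, 11/93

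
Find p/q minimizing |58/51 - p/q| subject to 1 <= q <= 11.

Expand x = 58/51 as a continued fraction with the Euclidean algorithm:
  58 = 1*51 + 7, so a_0 = 1.
  51 = 7*7 + 2, so a_1 = 7.
  7 = 3*2 + 1, so a_2 = 3.
  2 = 2*1 + 0, so a_3 = 2.
so x = [1; 7, 3, 2].
Convergents (p_i = a_i*p_{i-1} + p_{i-2}, q_i = a_i*q_{i-1} + q_{i-2} with p_{-2}=0, p_{-1}=1, q_{-2}=1, q_{-1}=0), until the denominator exceeds 11:
  i=0: a_0=1, p_0 = 1*1 + 0 = 1, q_0 = 1*0 + 1 = 1.
  i=1: a_1=7, p_1 = 7*1 + 1 = 8, q_1 = 7*1 + 0 = 7.
  i=2: a_2=3, p_2 = 3*8 + 1 = 25, q_2 = 3*7 + 1 = 22.
q_2 = 22 > 11, so the last convergent with denominator <= 11 is p_1/q_1 = 8/7.
The closest fraction with denominator <= 11 is either p_1/q_1 or the intermediate fraction (k*p_1 + p_0)/(k*q_1 + q_0) with the largest k >= 1 whose denominator stays <= 11; these approach x as k grows, and every other convergent or intermediate fraction in range is farther away.
Largest k: floor((11 - q_0)/q_1) = floor((11 - 1)/7) = 1.
That gives (1*8 + 1)/(1*7 + 1) = 9/8.
Compare the errors: |x - 8/7| = |58*7 - 8*51|/(51*7) = 2/357, and |x - 9/8| = |58*8 - 9*51|/(51*8) = 5/408.
Cross-multiplying, 2*408 = 816 < 1785 = 5*357, so 2/357 is smaller: the convergent 8/7 is closer to x than 9/8.

8/7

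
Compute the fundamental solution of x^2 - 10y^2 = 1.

First expand sqrt(10) as a continued fraction. With x_i = (sqrt(10) + m_i)/d_i and (m_0, d_0) = (0, 1): a_0 = floor(sqrt(10)) = 3, since 3^2 = 9 <= 10 < 16 = 4^2.
Iterate m_{i+1} = d_i*a_i - m_i, d_{i+1} = (10 - m_{i+1}^2)/d_i, a_{i+1} = floor((a_0 + m_{i+1})/d_{i+1}):
  m_1 = 1*3 - 0 = 3, d_1 = (10 - 3^2)/1 = 1/1 = 1, a_1 = floor((3 + 3)/1) = 6.
  m_2 = 1*6 - 3 = 3, d_2 = (10 - 3^2)/1 = 1/1 = 1: (m_2, d_2) = (m_1, d_1) = (3, 1), so from here the quotient a_1 repeats; the period length is 1.
So sqrt(10) = [3; (6)] with period length k = 1.
k is odd, so (p_{k-1}, q_{k-1}) only solves x^2 - 10y^2 = -1 and the fundamental solution of x^2 - 10y^2 = 1 is (p_{2k-1}, q_{2k-1}) = (p_1, q_1); compute convergents through index 1, running through the period twice.
Convergents (p_i = a_i*p_{i-1} + p_{i-2}, q_i = a_i*q_{i-1} + q_{i-2} with p_{-2}=0, p_{-1}=1, q_{-2}=1, q_{-1}=0):
  i=0: a_0=3, p_0 = 3*1 + 0 = 3, q_0 = 3*0 + 1 = 1.
  i=1: a_1=6, p_1 = 6*3 + 1 = 19, q_1 = 6*1 + 0 = 6.
Indeed p_0^2 - 10*q_0^2 = 9 - 10 = -1, not +1.
Check: 19^2 - 10*6^2 = 361 - 360 = 1, so (x, y) = (19, 6) solves the equation, and by the theorem it is the least positive solution.

(x, y) = (19, 6)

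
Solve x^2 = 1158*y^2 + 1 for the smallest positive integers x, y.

(x, y) = (1157, 34)

First expand sqrt(1158) as a continued fraction. With x_i = (sqrt(1158) + m_i)/d_i and (m_0, d_0) = (0, 1): a_0 = floor(sqrt(1158)) = 34, since 34^2 = 1156 <= 1158 < 1225 = 35^2.
Iterate m_{i+1} = d_i*a_i - m_i, d_{i+1} = (1158 - m_{i+1}^2)/d_i, a_{i+1} = floor((a_0 + m_{i+1})/d_{i+1}):
  m_1 = 1*34 - 0 = 34, d_1 = (1158 - 34^2)/1 = 2/1 = 2, a_1 = floor((34 + 34)/2) = 34.
  m_2 = 2*34 - 34 = 34, d_2 = (1158 - 34^2)/2 = 2/2 = 1, a_2 = floor((34 + 34)/1) = 68.
  m_3 = 1*68 - 34 = 34, d_3 = (1158 - 34^2)/1 = 2/1 = 2: (m_3, d_3) = (m_1, d_1) = (34, 2), so from here the quotients repeat a_1, a_2; the period length is 2.
So sqrt(1158) = [34; (34, 68)] with period length k = 2.
k is even, so the fundamental solution of x^2 - 1158y^2 = 1 is (p_{k-1}, q_{k-1}) = (p_1, q_1); compute convergents through index 1.
Convergents (p_i = a_i*p_{i-1} + p_{i-2}, q_i = a_i*q_{i-1} + q_{i-2} with p_{-2}=0, p_{-1}=1, q_{-2}=1, q_{-1}=0):
  i=0: a_0=34, p_0 = 34*1 + 0 = 34, q_0 = 34*0 + 1 = 1.
  i=1: a_1=34, p_1 = 34*34 + 1 = 1157, q_1 = 34*1 + 0 = 34.
Check: 1157^2 - 1158*34^2 = 1338649 - 1338648 = 1, so (x, y) = (1157, 34) solves the equation, and by the theorem it is the least positive solution.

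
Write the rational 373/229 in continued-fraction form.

[1; 1, 1, 1, 2, 3, 1, 2, 2]

Run the Euclidean algorithm on 373 and 229; the successive quotients are the partial quotients a_0, a_1, ... (each step inverts the fractional part left over by the previous one):
  373 = 1*229 + 144, so a_0 = 1.
  229 = 1*144 + 85, so a_1 = 1.
  144 = 1*85 + 59, so a_2 = 1.
  85 = 1*59 + 26, so a_3 = 1.
  59 = 2*26 + 7, so a_4 = 2.
  26 = 3*7 + 5, so a_5 = 3.
  7 = 1*5 + 2, so a_6 = 1.
  5 = 2*2 + 1, so a_7 = 2.
  2 = 2*1 + 0, so a_8 = 2.
The remainder reaches 0 after 9 divisions, so the expansion has 9 partial quotients, read off in order.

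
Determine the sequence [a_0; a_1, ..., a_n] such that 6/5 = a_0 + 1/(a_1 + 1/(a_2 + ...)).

[1; 5]

Run the Euclidean algorithm on 6 and 5; the successive quotients are the partial quotients a_0, a_1, ... (each step inverts the fractional part left over by the previous one):
  6 = 1*5 + 1, so a_0 = 1.
  5 = 5*1 + 0, so a_1 = 5.
The remainder reaches 0 after 2 divisions, so the expansion has 2 partial quotients, read off in order.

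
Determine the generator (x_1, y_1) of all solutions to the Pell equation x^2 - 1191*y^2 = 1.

(x, y) = (3175, 92)

First expand sqrt(1191) as a continued fraction. With x_i = (sqrt(1191) + m_i)/d_i and (m_0, d_0) = (0, 1): a_0 = floor(sqrt(1191)) = 34, since 34^2 = 1156 <= 1191 < 1225 = 35^2.
Iterate m_{i+1} = d_i*a_i - m_i, d_{i+1} = (1191 - m_{i+1}^2)/d_i, a_{i+1} = floor((a_0 + m_{i+1})/d_{i+1}):
  m_1 = 1*34 - 0 = 34, d_1 = (1191 - 34^2)/1 = 35/1 = 35, a_1 = floor((34 + 34)/35) = 1.
  m_2 = 35*1 - 34 = 1, d_2 = (1191 - 1^2)/35 = 1190/35 = 34, a_2 = floor((34 + 1)/34) = 1.
  m_3 = 34*1 - 1 = 33, d_3 = (1191 - 33^2)/34 = 102/34 = 3, a_3 = floor((34 + 33)/3) = 22.
  m_4 = 3*22 - 33 = 33, d_4 = (1191 - 33^2)/3 = 102/3 = 34, a_4 = floor((34 + 33)/34) = 1.
  m_5 = 34*1 - 33 = 1, d_5 = (1191 - 1^2)/34 = 1190/34 = 35, a_5 = floor((34 + 1)/35) = 1.
  m_6 = 35*1 - 1 = 34, d_6 = (1191 - 34^2)/35 = 35/35 = 1, a_6 = floor((34 + 34)/1) = 68.
  m_7 = 1*68 - 34 = 34, d_7 = (1191 - 34^2)/1 = 35/1 = 35: (m_7, d_7) = (m_1, d_1) = (34, 35), so from here the quotients repeat a_1, ..., a_6; the period length is 6.
So sqrt(1191) = [34; (1, 1, 22, 1, 1, 68)] with period length k = 6.
k is even, so the fundamental solution of x^2 - 1191y^2 = 1 is (p_{k-1}, q_{k-1}) = (p_5, q_5); compute convergents through index 5.
Convergents (p_i = a_i*p_{i-1} + p_{i-2}, q_i = a_i*q_{i-1} + q_{i-2} with p_{-2}=0, p_{-1}=1, q_{-2}=1, q_{-1}=0):
  i=0: a_0=34, p_0 = 34*1 + 0 = 34, q_0 = 34*0 + 1 = 1.
  i=1: a_1=1, p_1 = 1*34 + 1 = 35, q_1 = 1*1 + 0 = 1.
  i=2: a_2=1, p_2 = 1*35 + 34 = 69, q_2 = 1*1 + 1 = 2.
  i=3: a_3=22, p_3 = 22*69 + 35 = 1553, q_3 = 22*2 + 1 = 45.
  i=4: a_4=1, p_4 = 1*1553 + 69 = 1622, q_4 = 1*45 + 2 = 47.
  i=5: a_5=1, p_5 = 1*1622 + 1553 = 3175, q_5 = 1*47 + 45 = 92.
Check: 3175^2 - 1191*92^2 = 10080625 - 10080624 = 1, so (x, y) = (3175, 92) solves the equation, and by the theorem it is the least positive solution.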